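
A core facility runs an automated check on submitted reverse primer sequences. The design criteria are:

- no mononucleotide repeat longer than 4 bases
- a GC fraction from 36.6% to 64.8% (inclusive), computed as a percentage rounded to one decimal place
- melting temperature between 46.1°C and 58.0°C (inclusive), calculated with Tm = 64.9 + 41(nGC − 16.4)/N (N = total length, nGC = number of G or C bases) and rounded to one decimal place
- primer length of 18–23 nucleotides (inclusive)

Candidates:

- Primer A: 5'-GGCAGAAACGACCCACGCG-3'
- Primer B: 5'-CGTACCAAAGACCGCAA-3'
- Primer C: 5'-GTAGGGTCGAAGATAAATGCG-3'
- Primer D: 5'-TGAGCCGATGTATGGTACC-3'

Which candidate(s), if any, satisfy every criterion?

Primer C and Primer D.

Primer A (19 nt, A=6 T=0 G=6 C=7): longest run = 3 ✓; GC 13/19 = 68.4%, outside 36.6–64.8% ✗; Tm = 64.9 + 41·(13 − 16.4)/19 = 57.6°C ✓; length 19 ✓ — fails.
Primer B (17 nt, A=7 T=1 G=3 C=6): longest run = 3 ✓; GC 9/17 = 52.9% ✓; Tm = 64.9 + 41·(9 − 16.4)/17 = 47.1°C ✓; length 17, outside 18–23 ✗ — fails.
Primer C (21 nt, A=7 T=4 G=8 C=2): longest run = 3 ✓; GC 10/21 = 47.6% ✓; Tm = 64.9 + 41·(10 − 16.4)/21 = 52.4°C ✓; length 21 ✓ — passes.
Primer D (19 nt, A=4 T=5 G=6 C=4): longest run = 2 ✓; GC 10/19 = 52.6% ✓; Tm = 64.9 + 41·(10 − 16.4)/19 = 51.1°C ✓; length 19 ✓ — passes.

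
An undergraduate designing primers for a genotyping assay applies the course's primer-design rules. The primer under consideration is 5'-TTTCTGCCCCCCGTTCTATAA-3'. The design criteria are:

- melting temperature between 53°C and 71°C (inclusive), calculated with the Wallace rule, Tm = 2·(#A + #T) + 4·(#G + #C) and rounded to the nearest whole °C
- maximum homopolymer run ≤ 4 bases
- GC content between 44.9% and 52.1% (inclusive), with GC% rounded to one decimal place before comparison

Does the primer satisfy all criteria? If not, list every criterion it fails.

Fails: homopolymer run.

Base counts: A=3, T=8, G=2, C=8 (length 21).
Tm: Tm = 2·11 + 4·10 = 62°C ✓
homopolymer run: longest run = 6, exceeds 4 ✗
GC content: GC 10/21 = 47.6% ✓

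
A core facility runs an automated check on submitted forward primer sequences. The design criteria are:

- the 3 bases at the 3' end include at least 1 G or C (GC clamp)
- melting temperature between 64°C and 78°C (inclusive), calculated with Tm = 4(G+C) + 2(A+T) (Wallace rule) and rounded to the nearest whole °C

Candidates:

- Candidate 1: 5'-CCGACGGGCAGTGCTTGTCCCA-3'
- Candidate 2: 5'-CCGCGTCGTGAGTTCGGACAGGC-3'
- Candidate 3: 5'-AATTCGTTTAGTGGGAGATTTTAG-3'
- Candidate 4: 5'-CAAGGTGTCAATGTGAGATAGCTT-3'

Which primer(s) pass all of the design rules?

Candidate 1, Candidate 2, Candidate 3 and Candidate 4.

Candidate 1 (22 nt, A=3 T=4 G=7 C=8): 3' end CCA has 2 G/C ✓; Tm = 2·7 + 4·15 = 74°C ✓ — passes.
Candidate 2 (23 nt, A=3 T=4 G=9 C=7): 3' end GGC has 3 G/C ✓; Tm = 2·7 + 4·16 = 78°C ✓ — passes.
Candidate 3 (24 nt, A=6 T=10 G=7 C=1): 3' end TAG has 1 G/C ✓; Tm = 2·16 + 4·8 = 64°C ✓ — passes.
Candidate 4 (24 nt, A=7 T=7 G=7 C=3): 3' end CTT has 1 G/C ✓; Tm = 2·14 + 4·10 = 68°C ✓ — passes.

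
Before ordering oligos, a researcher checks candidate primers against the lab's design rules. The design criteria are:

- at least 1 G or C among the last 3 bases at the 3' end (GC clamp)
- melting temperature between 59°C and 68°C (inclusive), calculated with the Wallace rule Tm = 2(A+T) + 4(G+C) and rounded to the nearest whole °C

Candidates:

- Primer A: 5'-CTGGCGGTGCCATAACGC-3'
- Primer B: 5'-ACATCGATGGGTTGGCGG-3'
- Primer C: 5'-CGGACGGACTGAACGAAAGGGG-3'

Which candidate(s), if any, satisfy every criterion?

Primer A only.

Primer A (18 nt, A=3 T=3 G=6 C=6): 3' end CGC has 3 G/C ✓; Tm = 2·6 + 4·12 = 60°C ✓ — passes.
Primer B (18 nt, A=3 T=4 G=8 C=3): 3' end CGG has 3 G/C ✓; Tm = 2·7 + 4·11 = 58°C, outside 59–68°C ✗ — fails.
Primer C (22 nt, A=7 T=1 G=10 C=4): 3' end GGG has 3 G/C ✓; Tm = 2·8 + 4·14 = 72°C, outside 59–68°C ✗ — fails.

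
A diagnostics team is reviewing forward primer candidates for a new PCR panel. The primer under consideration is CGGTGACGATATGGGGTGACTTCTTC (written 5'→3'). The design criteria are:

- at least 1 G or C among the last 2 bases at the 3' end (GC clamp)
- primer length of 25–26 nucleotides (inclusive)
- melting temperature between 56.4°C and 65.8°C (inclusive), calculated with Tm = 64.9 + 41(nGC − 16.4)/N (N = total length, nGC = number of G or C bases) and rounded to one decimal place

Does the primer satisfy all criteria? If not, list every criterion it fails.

Base counts: A=4, T=8, G=9, C=5 (length 26).
GC clamp: 3' end TC has 1 G/C ✓
length: length 26 ✓
Tm: Tm = 64.9 + 41·(14 − 16.4)/26 = 61.1°C ✓

Meets all criteria.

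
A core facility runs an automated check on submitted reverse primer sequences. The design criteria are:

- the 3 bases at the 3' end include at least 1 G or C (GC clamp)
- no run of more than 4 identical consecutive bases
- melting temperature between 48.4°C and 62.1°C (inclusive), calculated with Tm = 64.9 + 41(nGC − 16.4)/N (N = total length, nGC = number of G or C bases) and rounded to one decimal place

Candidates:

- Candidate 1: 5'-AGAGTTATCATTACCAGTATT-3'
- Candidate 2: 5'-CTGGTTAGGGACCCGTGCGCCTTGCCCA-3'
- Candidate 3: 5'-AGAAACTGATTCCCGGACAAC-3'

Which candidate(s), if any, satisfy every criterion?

Candidate 1 (21 nt, A=7 T=8 G=3 C=3): 3' end ATT has 0 G/C, need ≥1 ✗; longest run = 2 ✓; Tm = 64.9 + 41·(6 − 16.4)/21 = 44.6°C, outside 48.4–62.1°C ✗ — fails.
Candidate 2 (28 nt, A=3 T=6 G=9 C=10): 3' end CCA has 2 G/C ✓; longest run = 3 ✓; Tm = 64.9 + 41·(19 − 16.4)/28 = 68.7°C, outside 48.4–62.1°C ✗ — fails.
Candidate 3 (21 nt, A=8 T=3 G=4 C=6): 3' end AAC has 1 G/C ✓; longest run = 3 ✓; Tm = 64.9 + 41·(10 − 16.4)/21 = 52.4°C ✓ — passes.

Candidate 3 only.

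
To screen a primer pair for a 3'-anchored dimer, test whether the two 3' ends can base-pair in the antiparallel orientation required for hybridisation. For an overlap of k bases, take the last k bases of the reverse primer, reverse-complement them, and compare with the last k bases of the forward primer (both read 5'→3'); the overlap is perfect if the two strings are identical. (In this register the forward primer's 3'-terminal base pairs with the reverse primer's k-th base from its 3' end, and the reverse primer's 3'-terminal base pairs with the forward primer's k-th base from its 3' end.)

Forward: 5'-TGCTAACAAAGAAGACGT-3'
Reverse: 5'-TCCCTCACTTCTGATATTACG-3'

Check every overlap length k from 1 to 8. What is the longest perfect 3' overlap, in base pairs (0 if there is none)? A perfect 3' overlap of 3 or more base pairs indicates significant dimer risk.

Last 8 bases (5'→3') — forward …GAAGACGT, reverse …ATATTACG.
Reverse complement of the reverse primer's last 8 bases: CGTAATAT; its first k bases are the reverse complement of the reverse primer's last k bases, so a perfect k-base overlap needs the forward primer's last k bases to equal them.
Comparing (forward last k vs required): k=1: T vs C ✗; k=2: GT vs CG ✗; k=3: CGT vs CGT ✓; k=4: ACGT vs CGTA ✗; k=5: GACGT vs CGTAA ✗; k=6: AGACGT vs CGTAAT ✗; k=7: AAGACGT vs CGTAATA ✗; k=8: GAAGACGT vs CGTAATAT ✗.
Only k = 3 is perfect, so the longest perfect 3' overlap is 3.

Longest perfect overlap: 3 complementary base pairs; significant dimer risk (threshold 3).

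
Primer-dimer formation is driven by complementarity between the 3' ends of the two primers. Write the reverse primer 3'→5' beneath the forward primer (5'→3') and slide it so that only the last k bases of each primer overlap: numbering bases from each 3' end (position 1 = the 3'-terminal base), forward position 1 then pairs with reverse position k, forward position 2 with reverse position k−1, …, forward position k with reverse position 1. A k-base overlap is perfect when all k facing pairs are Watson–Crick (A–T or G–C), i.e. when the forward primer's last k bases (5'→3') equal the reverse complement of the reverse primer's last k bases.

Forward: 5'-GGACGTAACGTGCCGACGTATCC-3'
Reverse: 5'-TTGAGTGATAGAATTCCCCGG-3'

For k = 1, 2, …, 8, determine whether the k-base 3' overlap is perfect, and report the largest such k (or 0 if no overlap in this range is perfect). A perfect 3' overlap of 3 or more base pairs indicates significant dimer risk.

Longest perfect overlap: 2 complementary base pairs; below the dimer-risk threshold (threshold 3).

Last 8 bases (5'→3') — forward …ACGTATCC, reverse …TTCCCCGG.
Reverse complement of the reverse primer's last 8 bases: CCGGGGAA; its first k bases are the reverse complement of the reverse primer's last k bases, so a perfect k-base overlap needs the forward primer's last k bases to equal them.
Comparing (forward last k vs required): k=1: C vs C ✓; k=2: CC vs CC ✓; k=3: TCC vs CCG ✗; k=4: ATCC vs CCGG ✗; k=5: TATCC vs CCGGG ✗; k=6: GTATCC vs CCGGGG ✗; k=7: CGTATCC vs CCGGGGA ✗; k=8: ACGTATCC vs CCGGGGAA ✗.
Perfect overlaps at k = 1, 2; the largest is 2.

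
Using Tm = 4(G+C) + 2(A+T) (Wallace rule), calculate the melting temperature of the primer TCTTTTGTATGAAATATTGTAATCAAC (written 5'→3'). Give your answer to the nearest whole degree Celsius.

66°C

Base counts: A=9, T=12, G=3, C=3 (length 27).
Tm = 2·(9+12) + 4·(3+3) = 2·21 + 4·6 = 42 + 24 = 66°C.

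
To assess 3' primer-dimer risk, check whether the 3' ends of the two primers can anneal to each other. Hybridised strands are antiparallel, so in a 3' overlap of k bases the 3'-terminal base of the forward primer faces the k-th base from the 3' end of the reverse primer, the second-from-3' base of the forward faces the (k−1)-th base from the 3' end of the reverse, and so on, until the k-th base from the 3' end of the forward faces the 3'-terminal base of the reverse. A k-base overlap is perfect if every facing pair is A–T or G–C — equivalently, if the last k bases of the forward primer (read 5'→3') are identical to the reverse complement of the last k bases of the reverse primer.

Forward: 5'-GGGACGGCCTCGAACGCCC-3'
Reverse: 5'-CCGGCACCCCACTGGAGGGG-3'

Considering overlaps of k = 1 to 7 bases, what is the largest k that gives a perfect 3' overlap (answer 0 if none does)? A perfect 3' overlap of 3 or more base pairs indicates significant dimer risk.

Longest perfect overlap: 3 complementary base pairs; significant dimer risk (threshold 3).

Last 7 bases (5'→3') — forward …AACGCCC, reverse …GGAGGGG.
Reverse complement of the reverse primer's last 7 bases: CCCCTCC; its first k bases are the reverse complement of the reverse primer's last k bases, so a perfect k-base overlap needs the forward primer's last k bases to equal them.
Comparing (forward last k vs required): k=1: C vs C ✓; k=2: CC vs CC ✓; k=3: CCC vs CCC ✓; k=4: GCCC vs CCCC ✗; k=5: CGCCC vs CCCCT ✗; k=6: ACGCCC vs CCCCTC ✗; k=7: AACGCCC vs CCCCTCC ✗.
Perfect overlaps at k = 1, 2, 3; the largest is 3.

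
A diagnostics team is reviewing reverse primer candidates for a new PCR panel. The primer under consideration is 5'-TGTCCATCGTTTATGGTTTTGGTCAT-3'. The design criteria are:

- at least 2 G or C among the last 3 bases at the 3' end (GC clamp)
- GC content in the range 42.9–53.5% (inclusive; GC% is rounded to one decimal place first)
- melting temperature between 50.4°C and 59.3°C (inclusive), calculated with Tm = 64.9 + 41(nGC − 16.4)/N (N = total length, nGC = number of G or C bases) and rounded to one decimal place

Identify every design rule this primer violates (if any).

Base counts: A=3, T=13, G=6, C=4 (length 26).
GC clamp: 3' end CAT has 1 G/C, need ≥2 ✗
GC content: GC 10/26 = 38.5%, outside 42.9–53.5% ✗
Tm: Tm = 64.9 + 41·(10 − 16.4)/26 = 54.8°C ✓

Fails: GC clamp, GC content.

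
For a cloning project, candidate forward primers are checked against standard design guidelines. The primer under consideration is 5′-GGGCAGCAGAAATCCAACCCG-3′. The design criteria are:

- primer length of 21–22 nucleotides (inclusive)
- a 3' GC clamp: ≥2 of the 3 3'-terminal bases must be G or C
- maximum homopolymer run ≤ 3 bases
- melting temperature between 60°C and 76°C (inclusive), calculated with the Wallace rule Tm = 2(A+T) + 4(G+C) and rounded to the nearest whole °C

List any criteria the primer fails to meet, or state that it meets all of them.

Meets all criteria.

Base counts: A=7, T=1, G=6, C=7 (length 21).
length: length 21 ✓
GC clamp: 3' end CCG has 3 G/C ✓
homopolymer run: longest run = 3 ✓
Tm: Tm = 2·8 + 4·13 = 68°C ✓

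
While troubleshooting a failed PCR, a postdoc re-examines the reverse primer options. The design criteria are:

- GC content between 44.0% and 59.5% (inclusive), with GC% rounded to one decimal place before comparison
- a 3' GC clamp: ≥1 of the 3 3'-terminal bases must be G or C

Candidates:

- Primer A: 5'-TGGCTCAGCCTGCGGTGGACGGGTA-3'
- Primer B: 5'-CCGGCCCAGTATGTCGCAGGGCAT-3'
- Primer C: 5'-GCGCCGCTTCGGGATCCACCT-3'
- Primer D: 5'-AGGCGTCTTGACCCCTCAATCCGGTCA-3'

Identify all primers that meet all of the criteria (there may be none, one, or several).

Primer A (25 nt, A=3 T=5 G=11 C=6): GC 17/25 = 68.0%, outside 44.0–59.5% ✗; 3' end GTA has 1 G/C ✓ — fails.
Primer B (24 nt, A=4 T=4 G=8 C=8): GC 16/24 = 66.7%, outside 44.0–59.5% ✗; 3' end CAT has 1 G/C ✓ — fails.
Primer C (21 nt, A=2 T=4 G=6 C=9): GC 15/21 = 71.4%, outside 44.0–59.5% ✗; 3' end CCT has 2 G/C ✓ — fails.
Primer D (27 nt, A=5 T=6 G=6 C=10): GC 16/27 = 59.3% ✓; 3' end TCA has 1 G/C ✓ — passes.

Primer D only.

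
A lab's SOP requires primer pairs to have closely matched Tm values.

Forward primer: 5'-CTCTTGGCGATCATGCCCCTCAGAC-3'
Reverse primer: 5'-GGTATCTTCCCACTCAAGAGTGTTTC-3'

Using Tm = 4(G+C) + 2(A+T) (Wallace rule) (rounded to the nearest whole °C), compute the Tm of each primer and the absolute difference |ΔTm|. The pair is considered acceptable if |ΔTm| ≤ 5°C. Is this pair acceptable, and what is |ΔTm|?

|ΔTm| = 4°C; the pair is acceptable.

Forward: A=4 T=6 G=5 C=10 → Tm = 2·10 + 4·15 = 80°C.
Reverse: A=5 T=9 G=5 C=7 → Tm = 2·14 + 4·12 = 76°C.
|ΔTm| = |80 − 76| = 4°C, ≤ 5°C.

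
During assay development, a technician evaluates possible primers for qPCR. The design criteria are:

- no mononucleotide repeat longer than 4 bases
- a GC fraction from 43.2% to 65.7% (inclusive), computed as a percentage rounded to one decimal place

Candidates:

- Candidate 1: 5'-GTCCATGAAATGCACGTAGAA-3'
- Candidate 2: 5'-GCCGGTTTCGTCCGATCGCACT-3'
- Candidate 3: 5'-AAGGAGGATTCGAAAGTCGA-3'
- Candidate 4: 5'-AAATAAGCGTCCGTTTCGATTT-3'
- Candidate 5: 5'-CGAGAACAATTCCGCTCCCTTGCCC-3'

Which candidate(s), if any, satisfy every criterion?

Candidate 2, Candidate 3 and Candidate 5.

Candidate 1 (21 nt, A=8 T=4 G=5 C=4): longest run = 3 ✓; GC 9/21 = 42.9%, outside 43.2–65.7% ✗ — fails.
Candidate 2 (22 nt, A=2 T=6 G=6 C=8): longest run = 3 ✓; GC 14/22 = 63.6% ✓ — passes.
Candidate 3 (20 nt, A=8 T=3 G=7 C=2): longest run = 3 ✓; GC 9/20 = 45.0% ✓ — passes.
Candidate 4 (22 nt, A=6 T=8 G=4 C=4): longest run = 3 ✓; GC 8/22 = 36.4%, outside 43.2–65.7% ✗ — fails.
Candidate 5 (25 nt, A=5 T=5 G=4 C=11): longest run = 3 ✓; GC 15/25 = 60.0% ✓ — passes.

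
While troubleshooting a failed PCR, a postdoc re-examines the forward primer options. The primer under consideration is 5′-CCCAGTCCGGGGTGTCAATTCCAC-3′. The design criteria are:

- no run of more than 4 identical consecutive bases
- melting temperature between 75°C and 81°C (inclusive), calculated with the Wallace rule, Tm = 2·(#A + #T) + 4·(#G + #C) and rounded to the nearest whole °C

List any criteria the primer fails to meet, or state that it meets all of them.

Meets all criteria.

Base counts: A=4, T=5, G=6, C=9 (length 24).
homopolymer run: longest run = 4 ✓
Tm: Tm = 2·9 + 4·15 = 78°C ✓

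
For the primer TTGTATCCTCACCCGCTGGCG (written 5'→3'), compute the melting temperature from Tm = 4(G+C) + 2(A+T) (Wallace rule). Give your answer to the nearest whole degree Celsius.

Base counts: A=2, T=6, G=5, C=8 (length 21).
Tm = 2·(2+6) + 4·(5+8) = 2·8 + 4·13 = 16 + 52 = 68°C.

68°C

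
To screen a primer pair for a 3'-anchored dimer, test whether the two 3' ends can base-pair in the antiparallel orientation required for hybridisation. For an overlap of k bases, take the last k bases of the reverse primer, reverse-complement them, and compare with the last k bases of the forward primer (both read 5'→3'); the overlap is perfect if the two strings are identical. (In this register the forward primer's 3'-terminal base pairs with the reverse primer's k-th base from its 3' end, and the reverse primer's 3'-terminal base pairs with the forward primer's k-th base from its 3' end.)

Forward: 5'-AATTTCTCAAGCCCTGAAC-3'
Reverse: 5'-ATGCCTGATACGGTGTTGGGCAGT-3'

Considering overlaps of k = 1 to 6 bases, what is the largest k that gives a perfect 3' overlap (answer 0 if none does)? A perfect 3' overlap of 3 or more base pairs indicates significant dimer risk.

Last 6 bases (5'→3') — forward …CTGAAC, reverse …GGCAGT.
Reverse complement of the reverse primer's last 6 bases: ACTGCC; its first k bases are the reverse complement of the reverse primer's last k bases, so a perfect k-base overlap needs the forward primer's last k bases to equal them.
Comparing (forward last k vs required): k=1: C vs A ✗; k=2: AC vs AC ✓; k=3: AAC vs ACT ✗; k=4: GAAC vs ACTG ✗; k=5: TGAAC vs ACTGC ✗; k=6: CTGAAC vs ACTGCC ✗.
Only k = 2 is perfect, so the longest perfect 3' overlap is 2.

Longest perfect overlap: 2 complementary base pairs; below the dimer-risk threshold (threshold 3).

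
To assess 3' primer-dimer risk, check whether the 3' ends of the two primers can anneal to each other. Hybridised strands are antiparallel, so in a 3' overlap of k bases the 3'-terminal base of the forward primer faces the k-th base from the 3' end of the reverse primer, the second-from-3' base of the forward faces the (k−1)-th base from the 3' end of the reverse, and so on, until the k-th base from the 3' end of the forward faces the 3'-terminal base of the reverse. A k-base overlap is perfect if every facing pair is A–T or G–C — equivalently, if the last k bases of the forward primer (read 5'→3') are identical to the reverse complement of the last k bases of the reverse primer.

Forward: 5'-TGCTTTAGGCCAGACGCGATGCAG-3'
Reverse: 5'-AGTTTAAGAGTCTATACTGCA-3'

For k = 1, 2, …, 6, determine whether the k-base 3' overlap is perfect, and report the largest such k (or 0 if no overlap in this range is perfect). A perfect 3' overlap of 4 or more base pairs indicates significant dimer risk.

Last 6 bases (5'→3') — forward …ATGCAG, reverse …ACTGCA.
Reverse complement of the reverse primer's last 6 bases: TGCAGT; its first k bases are the reverse complement of the reverse primer's last k bases, so a perfect k-base overlap needs the forward primer's last k bases to equal them.
Comparing (forward last k vs required): k=1: G vs T ✗; k=2: AG vs TG ✗; k=3: CAG vs TGC ✗; k=4: GCAG vs TGCA ✗; k=5: TGCAG vs TGCAG ✓; k=6: ATGCAG vs TGCAGT ✗.
Only k = 5 is perfect, so the longest perfect 3' overlap is 5.

Longest perfect overlap: 5 complementary base pairs; significant dimer risk (threshold 4).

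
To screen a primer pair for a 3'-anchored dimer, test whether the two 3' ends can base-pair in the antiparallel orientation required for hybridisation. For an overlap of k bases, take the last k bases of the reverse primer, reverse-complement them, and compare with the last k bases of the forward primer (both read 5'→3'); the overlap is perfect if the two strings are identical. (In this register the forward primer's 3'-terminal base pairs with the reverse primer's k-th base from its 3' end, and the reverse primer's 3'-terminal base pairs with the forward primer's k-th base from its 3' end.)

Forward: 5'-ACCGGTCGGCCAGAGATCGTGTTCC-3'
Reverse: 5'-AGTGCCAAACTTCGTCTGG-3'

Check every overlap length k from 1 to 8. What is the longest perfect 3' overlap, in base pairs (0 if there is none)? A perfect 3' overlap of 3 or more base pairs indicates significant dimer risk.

Longest perfect overlap: 2 complementary base pairs; below the dimer-risk threshold (threshold 3).

Last 8 bases (5'→3') — forward …CGTGTTCC, reverse …TCGTCTGG.
Reverse complement of the reverse primer's last 8 bases: CCAGACGA; its first k bases are the reverse complement of the reverse primer's last k bases, so a perfect k-base overlap needs the forward primer's last k bases to equal them.
Comparing (forward last k vs required): k=1: C vs C ✓; k=2: CC vs CC ✓; k=3: TCC vs CCA ✗; k=4: TTCC vs CCAG ✗; k=5: GTTCC vs CCAGA ✗; k=6: TGTTCC vs CCAGAC ✗; k=7: GTGTTCC vs CCAGACG ✗; k=8: CGTGTTCC vs CCAGACGA ✗.
Perfect overlaps at k = 1, 2; the largest is 2.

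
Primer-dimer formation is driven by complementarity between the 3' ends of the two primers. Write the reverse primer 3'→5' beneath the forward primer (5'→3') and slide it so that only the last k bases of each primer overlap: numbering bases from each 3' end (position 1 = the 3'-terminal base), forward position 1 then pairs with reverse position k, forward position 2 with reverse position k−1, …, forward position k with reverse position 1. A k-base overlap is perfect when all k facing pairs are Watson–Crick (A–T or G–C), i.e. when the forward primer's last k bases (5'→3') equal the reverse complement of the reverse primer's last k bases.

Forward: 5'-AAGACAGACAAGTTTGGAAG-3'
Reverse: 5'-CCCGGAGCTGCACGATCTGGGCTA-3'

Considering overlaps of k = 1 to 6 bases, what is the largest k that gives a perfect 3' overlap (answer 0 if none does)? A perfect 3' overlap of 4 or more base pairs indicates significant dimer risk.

Longest perfect overlap: 0 complementary base pairs; below the dimer-risk threshold (threshold 4).

Last 6 bases (5'→3') — forward …TGGAAG, reverse …GGGCTA.
Reverse complement of the reverse primer's last 6 bases: TAGCCC; its first k bases are the reverse complement of the reverse primer's last k bases, so a perfect k-base overlap needs the forward primer's last k bases to equal them.
Comparing (forward last k vs required): k=1: G vs T ✗; k=2: AG vs TA ✗; k=3: AAG vs TAG ✗; k=4: GAAG vs TAGC ✗; k=5: GGAAG vs TAGCC ✗; k=6: TGGAAG vs TAGCCC ✗.
No overlap length from 1 to 6 is perfect, so the longest perfect 3' overlap is 0.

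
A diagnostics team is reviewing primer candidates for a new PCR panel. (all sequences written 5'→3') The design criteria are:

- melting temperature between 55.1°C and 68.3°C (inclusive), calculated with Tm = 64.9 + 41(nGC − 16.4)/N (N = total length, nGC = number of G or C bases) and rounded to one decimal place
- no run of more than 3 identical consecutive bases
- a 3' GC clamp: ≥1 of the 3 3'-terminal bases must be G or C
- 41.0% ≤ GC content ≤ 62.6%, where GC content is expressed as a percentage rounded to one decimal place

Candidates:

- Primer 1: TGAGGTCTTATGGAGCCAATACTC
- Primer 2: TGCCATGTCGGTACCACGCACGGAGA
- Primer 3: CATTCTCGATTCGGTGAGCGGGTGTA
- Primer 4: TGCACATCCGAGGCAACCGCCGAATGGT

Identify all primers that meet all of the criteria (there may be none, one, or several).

Primer 1, Primer 2, Primer 3 and Primer 4.

Primer 1 (24 nt, A=6 T=7 G=6 C=5): Tm = 64.9 + 41·(11 − 16.4)/24 = 55.7°C ✓; longest run = 2 ✓; 3' end CTC has 2 G/C ✓; GC 11/24 = 45.8% ✓ — passes.
Primer 2 (26 nt, A=6 T=4 G=8 C=8): Tm = 64.9 + 41·(16 − 16.4)/26 = 64.3°C ✓; longest run = 2 ✓; 3' end AGA has 1 G/C ✓; GC 16/26 = 61.5% ✓ — passes.
Primer 3 (26 nt, A=4 T=8 G=9 C=5): Tm = 64.9 + 41·(14 − 16.4)/26 = 61.1°C ✓; longest run = 3 ✓; 3' end GTA has 1 G/C ✓; GC 14/26 = 53.8% ✓ — passes.
Primer 4 (28 nt, A=7 T=4 G=8 C=9): Tm = 64.9 + 41·(17 − 16.4)/28 = 65.8°C ✓; longest run = 2 ✓; 3' end GGT has 2 G/C ✓; GC 17/28 = 60.7% ✓ — passes.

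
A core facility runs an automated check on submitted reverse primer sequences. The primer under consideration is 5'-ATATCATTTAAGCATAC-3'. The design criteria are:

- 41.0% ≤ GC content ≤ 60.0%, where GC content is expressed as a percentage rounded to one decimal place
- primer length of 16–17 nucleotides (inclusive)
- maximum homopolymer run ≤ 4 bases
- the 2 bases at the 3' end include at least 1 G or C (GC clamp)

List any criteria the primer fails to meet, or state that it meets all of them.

Base counts: A=7, T=6, G=1, C=3 (length 17).
GC content: GC 4/17 = 23.5%, outside 41.0–60.0% ✗
length: length 17 ✓
homopolymer run: longest run = 3 ✓
GC clamp: 3' end AC has 1 G/C ✓

Fails: GC content.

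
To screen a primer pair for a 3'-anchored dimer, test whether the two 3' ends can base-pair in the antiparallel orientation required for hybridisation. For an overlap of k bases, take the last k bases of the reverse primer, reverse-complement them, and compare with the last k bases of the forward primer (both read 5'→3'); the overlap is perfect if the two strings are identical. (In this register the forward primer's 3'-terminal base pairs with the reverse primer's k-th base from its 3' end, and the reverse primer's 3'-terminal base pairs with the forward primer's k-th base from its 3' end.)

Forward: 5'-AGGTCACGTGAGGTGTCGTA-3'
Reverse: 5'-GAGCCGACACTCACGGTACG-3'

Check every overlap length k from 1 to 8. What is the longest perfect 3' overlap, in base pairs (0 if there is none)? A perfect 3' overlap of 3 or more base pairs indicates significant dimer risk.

Last 8 bases (5'→3') — forward …GTGTCGTA, reverse …ACGGTACG.
Reverse complement of the reverse primer's last 8 bases: CGTACCGT; its first k bases are the reverse complement of the reverse primer's last k bases, so a perfect k-base overlap needs the forward primer's last k bases to equal them.
Comparing (forward last k vs required): k=1: A vs C ✗; k=2: TA vs CG ✗; k=3: GTA vs CGT ✗; k=4: CGTA vs CGTA ✓; k=5: TCGTA vs CGTAC ✗; k=6: GTCGTA vs CGTACC ✗; k=7: TGTCGTA vs CGTACCG ✗; k=8: GTGTCGTA vs CGTACCGT ✗.
Only k = 4 is perfect, so the longest perfect 3' overlap is 4.

Longest perfect overlap: 4 complementary base pairs; significant dimer risk (threshold 3).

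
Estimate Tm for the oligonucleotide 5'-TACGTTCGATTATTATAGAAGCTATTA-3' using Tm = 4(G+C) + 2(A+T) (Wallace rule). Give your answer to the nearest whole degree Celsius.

68°C

Base counts: A=9, T=11, G=4, C=3 (length 27).
Tm = 2·(9+11) + 4·(4+3) = 2·20 + 4·7 = 40 + 28 = 68°C.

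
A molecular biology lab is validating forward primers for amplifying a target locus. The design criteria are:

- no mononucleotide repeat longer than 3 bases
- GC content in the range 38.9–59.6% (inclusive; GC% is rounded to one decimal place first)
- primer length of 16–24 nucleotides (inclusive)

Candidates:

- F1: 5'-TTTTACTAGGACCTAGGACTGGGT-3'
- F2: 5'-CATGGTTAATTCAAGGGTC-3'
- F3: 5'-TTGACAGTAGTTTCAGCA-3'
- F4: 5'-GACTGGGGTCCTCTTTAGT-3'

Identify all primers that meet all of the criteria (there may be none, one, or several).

F2 and F3.

F1 (24 nt, A=5 T=8 G=7 C=4): longest run = 4, exceeds 3 ✗; GC 11/24 = 45.8% ✓; length 24 ✓ — fails.
F2 (19 nt, A=5 T=6 G=5 C=3): longest run = 3 ✓; GC 8/19 = 42.1% ✓; length 19 ✓ — passes.
F3 (18 nt, A=5 T=6 G=4 C=3): longest run = 3 ✓; GC 7/18 = 38.9% ✓; length 18 ✓ — passes.
F4 (19 nt, A=2 T=7 G=6 C=4): longest run = 4, exceeds 3 ✗; GC 10/19 = 52.6% ✓; length 19 ✓ — fails.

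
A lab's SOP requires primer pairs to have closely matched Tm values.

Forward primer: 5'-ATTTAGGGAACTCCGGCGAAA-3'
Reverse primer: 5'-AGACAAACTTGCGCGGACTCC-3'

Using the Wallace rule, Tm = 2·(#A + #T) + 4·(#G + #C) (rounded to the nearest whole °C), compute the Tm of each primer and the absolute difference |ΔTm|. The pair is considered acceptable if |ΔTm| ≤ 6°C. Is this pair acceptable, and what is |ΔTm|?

|ΔTm| = 4°C; the pair is acceptable.

Forward: A=7 T=4 G=6 C=4 → Tm = 2·11 + 4·10 = 62°C.
Reverse: A=6 T=3 G=5 C=7 → Tm = 2·9 + 4·12 = 66°C.
|ΔTm| = |62 − 66| = 4°C, ≤ 6°C.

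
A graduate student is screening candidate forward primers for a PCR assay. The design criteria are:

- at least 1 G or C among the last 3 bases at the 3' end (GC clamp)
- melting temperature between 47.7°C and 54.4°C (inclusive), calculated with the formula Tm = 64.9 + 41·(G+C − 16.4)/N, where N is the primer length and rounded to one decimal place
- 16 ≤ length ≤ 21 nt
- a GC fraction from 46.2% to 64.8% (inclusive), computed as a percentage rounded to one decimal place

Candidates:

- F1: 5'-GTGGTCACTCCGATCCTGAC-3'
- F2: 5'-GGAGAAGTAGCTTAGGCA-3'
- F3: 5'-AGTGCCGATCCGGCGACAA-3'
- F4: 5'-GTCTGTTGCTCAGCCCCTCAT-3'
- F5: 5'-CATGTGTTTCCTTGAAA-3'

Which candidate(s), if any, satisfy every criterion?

F2 only.

F1 (20 nt, A=3 T=5 G=5 C=7): 3' end GAC has 2 G/C ✓; Tm = 64.9 + 41·(12 − 16.4)/20 = 55.9°C, outside 47.7–54.4°C ✗; length 20 ✓; GC 12/20 = 60.0% ✓ — fails.
F2 (18 nt, A=6 T=3 G=7 C=2): 3' end GCA has 2 G/C ✓; Tm = 64.9 + 41·(9 − 16.4)/18 = 48.0°C ✓; length 18 ✓; GC 9/18 = 50.0% ✓ — passes.
F3 (19 nt, A=5 T=2 G=6 C=6): 3' end CAA has 1 G/C ✓; Tm = 64.9 + 41·(12 − 16.4)/19 = 55.4°C, outside 47.7–54.4°C ✗; length 19 ✓; GC 12/19 = 63.2% ✓ — fails.
F4 (21 nt, A=2 T=7 G=4 C=8): 3' end CAT has 1 G/C ✓; Tm = 64.9 + 41·(12 − 16.4)/21 = 56.3°C, outside 47.7–54.4°C ✗; length 21 ✓; GC 12/21 = 57.1% ✓ — fails.
F5 (17 nt, A=4 T=7 G=3 C=3): 3' end AAA has 0 G/C, need ≥1 ✗; Tm = 64.9 + 41·(6 − 16.4)/17 = 39.8°C, outside 47.7–54.4°C ✗; length 17 ✓; GC 6/17 = 35.3%, outside 46.2–64.8% ✗ — fails.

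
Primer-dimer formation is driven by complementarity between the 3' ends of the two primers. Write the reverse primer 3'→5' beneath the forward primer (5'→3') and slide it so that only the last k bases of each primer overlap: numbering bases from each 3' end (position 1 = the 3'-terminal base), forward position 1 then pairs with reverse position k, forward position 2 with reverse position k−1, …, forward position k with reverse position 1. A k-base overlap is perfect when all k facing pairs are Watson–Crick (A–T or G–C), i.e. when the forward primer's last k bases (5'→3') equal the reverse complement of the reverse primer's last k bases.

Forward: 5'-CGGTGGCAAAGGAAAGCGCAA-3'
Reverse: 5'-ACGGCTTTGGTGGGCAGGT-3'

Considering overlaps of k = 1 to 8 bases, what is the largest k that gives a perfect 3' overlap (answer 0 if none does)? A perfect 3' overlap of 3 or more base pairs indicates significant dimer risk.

Longest perfect overlap: 1 complementary base pair; below the dimer-risk threshold (threshold 3).

Last 8 bases (5'→3') — forward …AAGCGCAA, reverse …GGGCAGGT.
Reverse complement of the reverse primer's last 8 bases: ACCTGCCC; its first k bases are the reverse complement of the reverse primer's last k bases, so a perfect k-base overlap needs the forward primer's last k bases to equal them.
Comparing (forward last k vs required): k=1: A vs A ✓; k=2: AA vs AC ✗; k=3: CAA vs ACC ✗; k=4: GCAA vs ACCT ✗; k=5: CGCAA vs ACCTG ✗; k=6: GCGCAA vs ACCTGC ✗; k=7: AGCGCAA vs ACCTGCC ✗; k=8: AAGCGCAA vs ACCTGCCC ✗.
Only k = 1 is perfect, so the longest perfect 3' overlap is 1.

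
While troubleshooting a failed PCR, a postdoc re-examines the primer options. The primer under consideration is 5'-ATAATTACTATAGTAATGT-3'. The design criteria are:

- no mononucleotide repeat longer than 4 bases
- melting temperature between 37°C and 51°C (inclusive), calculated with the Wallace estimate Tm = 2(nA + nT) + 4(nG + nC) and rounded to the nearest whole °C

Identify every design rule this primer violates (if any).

Meets all criteria.

Base counts: A=8, T=8, G=2, C=1 (length 19).
homopolymer run: longest run = 2 ✓
Tm: Tm = 2·16 + 4·3 = 44°C ✓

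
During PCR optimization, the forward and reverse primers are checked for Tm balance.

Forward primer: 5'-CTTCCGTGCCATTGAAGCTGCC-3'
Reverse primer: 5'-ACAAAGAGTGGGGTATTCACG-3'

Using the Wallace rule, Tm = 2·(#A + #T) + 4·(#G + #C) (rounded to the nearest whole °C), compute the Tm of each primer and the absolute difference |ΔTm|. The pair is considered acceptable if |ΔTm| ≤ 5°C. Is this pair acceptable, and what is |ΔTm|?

|ΔTm| = 8°C; the pair is not acceptable.

Forward: A=3 T=6 G=5 C=8 → Tm = 2·9 + 4·13 = 70°C.
Reverse: A=7 T=4 G=7 C=3 → Tm = 2·11 + 4·10 = 62°C.
|ΔTm| = |70 − 62| = 8°C, > 5°C.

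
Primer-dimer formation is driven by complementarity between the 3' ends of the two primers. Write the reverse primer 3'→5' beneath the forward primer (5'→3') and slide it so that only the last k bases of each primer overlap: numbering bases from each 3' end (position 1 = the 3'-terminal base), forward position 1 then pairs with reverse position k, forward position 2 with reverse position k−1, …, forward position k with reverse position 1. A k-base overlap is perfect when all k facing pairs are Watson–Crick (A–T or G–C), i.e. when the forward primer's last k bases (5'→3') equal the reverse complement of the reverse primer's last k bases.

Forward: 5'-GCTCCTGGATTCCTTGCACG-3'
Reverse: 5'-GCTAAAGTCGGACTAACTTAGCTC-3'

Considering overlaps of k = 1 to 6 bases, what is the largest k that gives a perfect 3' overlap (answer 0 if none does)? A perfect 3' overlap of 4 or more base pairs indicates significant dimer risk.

Last 6 bases (5'→3') — forward …TGCACG, reverse …TAGCTC.
Reverse complement of the reverse primer's last 6 bases: GAGCTA; its first k bases are the reverse complement of the reverse primer's last k bases, so a perfect k-base overlap needs the forward primer's last k bases to equal them.
Comparing (forward last k vs required): k=1: G vs G ✓; k=2: CG vs GA ✗; k=3: ACG vs GAG ✗; k=4: CACG vs GAGC ✗; k=5: GCACG vs GAGCT ✗; k=6: TGCACG vs GAGCTA ✗.
Only k = 1 is perfect, so the longest perfect 3' overlap is 1.

Longest perfect overlap: 1 complementary base pair; below the dimer-risk threshold (threshold 4).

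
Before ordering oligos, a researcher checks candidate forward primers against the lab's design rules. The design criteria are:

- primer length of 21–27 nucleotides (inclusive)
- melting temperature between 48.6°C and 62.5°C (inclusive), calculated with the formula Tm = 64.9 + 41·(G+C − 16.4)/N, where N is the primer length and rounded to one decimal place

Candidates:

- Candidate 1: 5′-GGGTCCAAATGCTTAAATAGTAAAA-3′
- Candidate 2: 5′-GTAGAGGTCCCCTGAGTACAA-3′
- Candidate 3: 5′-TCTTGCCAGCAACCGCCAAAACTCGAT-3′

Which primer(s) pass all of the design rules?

Candidate 1, Candidate 2 and Candidate 3.

Candidate 1 (25 nt, A=11 T=6 G=5 C=3): length 25 ✓; Tm = 64.9 + 41·(8 − 16.4)/25 = 51.1°C ✓ — passes.
Candidate 2 (21 nt, A=6 T=4 G=6 C=5): length 21 ✓; Tm = 64.9 + 41·(11 − 16.4)/21 = 54.4°C ✓ — passes.
Candidate 3 (27 nt, A=8 T=5 G=4 C=10): length 27 ✓; Tm = 64.9 + 41·(14 − 16.4)/27 = 61.3°C ✓ — passes.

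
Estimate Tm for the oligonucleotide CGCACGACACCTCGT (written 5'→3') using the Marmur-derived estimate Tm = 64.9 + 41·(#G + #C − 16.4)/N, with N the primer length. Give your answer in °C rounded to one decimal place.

47.4°C

Base counts: A=3, T=2, G=3, C=7; G+C = 10, N = 15.
Tm = 64.9 + 41·(10 − 16.4)/15 = 64.9 + -262.40/15 = 47.4°C.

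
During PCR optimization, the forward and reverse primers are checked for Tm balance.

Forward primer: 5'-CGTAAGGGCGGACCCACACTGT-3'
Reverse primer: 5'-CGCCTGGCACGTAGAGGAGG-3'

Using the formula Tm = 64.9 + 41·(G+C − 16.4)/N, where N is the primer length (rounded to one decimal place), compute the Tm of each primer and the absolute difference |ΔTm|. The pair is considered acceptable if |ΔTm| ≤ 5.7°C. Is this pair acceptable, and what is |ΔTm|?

|ΔTm| = 0.4°C; the pair is acceptable.

Forward: G+C = 14, N = 22 → Tm = 64.9 + 41·(14 − 16.4)/22 = 60.4°C.
Reverse: G+C = 14, N = 20 → Tm = 64.9 + 41·(14 − 16.4)/20 = 60.0°C.
|ΔTm| = |60.4 − 60.0| = 0.4°C, ≤ 5.7°C.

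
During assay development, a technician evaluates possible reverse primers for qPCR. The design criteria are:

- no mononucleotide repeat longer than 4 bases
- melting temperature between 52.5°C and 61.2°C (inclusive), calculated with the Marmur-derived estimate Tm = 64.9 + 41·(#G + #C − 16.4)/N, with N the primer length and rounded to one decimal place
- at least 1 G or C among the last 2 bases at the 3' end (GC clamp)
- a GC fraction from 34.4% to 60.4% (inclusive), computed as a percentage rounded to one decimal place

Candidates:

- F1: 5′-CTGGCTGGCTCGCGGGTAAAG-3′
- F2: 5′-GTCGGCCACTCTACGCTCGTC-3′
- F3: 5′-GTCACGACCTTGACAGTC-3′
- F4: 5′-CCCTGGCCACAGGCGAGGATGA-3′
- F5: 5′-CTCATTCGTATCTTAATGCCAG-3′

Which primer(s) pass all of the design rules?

None of the candidates satisfy all criteria.

F1 (21 nt, A=3 T=4 G=9 C=5): longest run = 3 ✓; Tm = 64.9 + 41·(14 − 16.4)/21 = 60.2°C ✓; 3' end AG has 1 G/C ✓; GC 14/21 = 66.7%, outside 34.4–60.4% ✗ — fails.
F2 (21 nt, A=2 T=5 G=5 C=9): longest run = 2 ✓; Tm = 64.9 + 41·(14 − 16.4)/21 = 60.2°C ✓; 3' end TC has 1 G/C ✓; GC 14/21 = 66.7%, outside 34.4–60.4% ✗ — fails.
F3 (18 nt, A=4 T=4 G=4 C=6): longest run = 2 ✓; Tm = 64.9 + 41·(10 − 16.4)/18 = 50.3°C, outside 52.5–61.2°C ✗; 3' end TC has 1 G/C ✓; GC 10/18 = 55.6% ✓ — fails.
F4 (22 nt, A=5 T=2 G=8 C=7): longest run = 3 ✓; Tm = 64.9 + 41·(15 − 16.4)/22 = 62.3°C, outside 52.5–61.2°C ✗; 3' end GA has 1 G/C ✓; GC 15/22 = 68.2%, outside 34.4–60.4% ✗ — fails.
F5 (22 nt, A=5 T=8 G=3 C=6): longest run = 2 ✓; Tm = 64.9 + 41·(9 − 16.4)/22 = 51.1°C, outside 52.5–61.2°C ✗; 3' end AG has 1 G/C ✓; GC 9/22 = 40.9% ✓ — fails.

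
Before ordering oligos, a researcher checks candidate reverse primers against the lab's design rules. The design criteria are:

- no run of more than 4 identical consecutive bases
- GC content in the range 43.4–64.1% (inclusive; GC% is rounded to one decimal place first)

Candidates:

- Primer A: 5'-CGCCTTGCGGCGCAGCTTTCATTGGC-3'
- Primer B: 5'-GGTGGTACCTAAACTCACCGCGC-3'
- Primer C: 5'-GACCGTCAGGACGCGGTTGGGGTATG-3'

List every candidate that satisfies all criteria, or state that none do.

Primer A (26 nt, A=2 T=7 G=8 C=9): longest run = 3 ✓; GC 17/26 = 65.4%, outside 43.4–64.1% ✗ — fails.
Primer B (23 nt, A=5 T=4 G=6 C=8): longest run = 3 ✓; GC 14/23 = 60.9% ✓ — passes.
Primer C (26 nt, A=4 T=5 G=12 C=5): longest run = 4 ✓; GC 17/26 = 65.4%, outside 43.4–64.1% ✗ — fails.

Primer B only.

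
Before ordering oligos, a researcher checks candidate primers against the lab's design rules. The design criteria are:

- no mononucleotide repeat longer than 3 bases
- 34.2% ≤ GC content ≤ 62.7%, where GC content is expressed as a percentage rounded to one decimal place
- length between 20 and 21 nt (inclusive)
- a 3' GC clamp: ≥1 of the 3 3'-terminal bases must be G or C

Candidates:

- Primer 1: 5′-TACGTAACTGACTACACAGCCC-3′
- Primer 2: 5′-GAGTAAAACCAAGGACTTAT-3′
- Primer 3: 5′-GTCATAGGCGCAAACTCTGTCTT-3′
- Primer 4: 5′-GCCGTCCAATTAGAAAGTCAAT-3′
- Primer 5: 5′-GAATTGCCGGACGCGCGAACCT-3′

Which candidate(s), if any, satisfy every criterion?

None of the candidates satisfy all criteria.

Primer 1 (22 nt, A=7 T=4 G=3 C=8): longest run = 3 ✓; GC 11/22 = 50.0% ✓; length 22, outside 20–21 ✗; 3' end CCC has 3 G/C ✓ — fails.
Primer 2 (20 nt, A=9 T=4 G=4 C=3): longest run = 4, exceeds 3 ✗; GC 7/20 = 35.0% ✓; length 20 ✓; 3' end TAT has 0 G/C, need ≥1 ✗ — fails.
Primer 3 (23 nt, A=5 T=7 G=5 C=6): longest run = 3 ✓; GC 11/23 = 47.8% ✓; length 23, outside 20–21 ✗; 3' end CTT has 1 G/C ✓ — fails.
Primer 4 (22 nt, A=8 T=5 G=4 C=5): longest run = 3 ✓; GC 9/22 = 40.9% ✓; length 22, outside 20–21 ✗; 3' end AAT has 0 G/C, need ≥1 ✗ — fails.
Primer 5 (22 nt, A=5 T=3 G=7 C=7): longest run = 2 ✓; GC 14/22 = 63.6%, outside 34.2–62.7% ✗; length 22, outside 20–21 ✗; 3' end CCT has 2 G/C ✓ — fails.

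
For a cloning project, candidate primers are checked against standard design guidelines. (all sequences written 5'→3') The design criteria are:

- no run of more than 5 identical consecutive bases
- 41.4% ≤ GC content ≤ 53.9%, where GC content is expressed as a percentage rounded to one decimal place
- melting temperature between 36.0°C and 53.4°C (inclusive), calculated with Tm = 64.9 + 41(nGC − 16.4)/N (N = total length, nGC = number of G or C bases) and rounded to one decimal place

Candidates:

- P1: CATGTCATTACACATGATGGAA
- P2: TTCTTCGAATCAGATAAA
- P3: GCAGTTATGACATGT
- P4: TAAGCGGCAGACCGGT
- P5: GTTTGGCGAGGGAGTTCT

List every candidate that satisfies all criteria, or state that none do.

P1 (22 nt, A=8 T=6 G=4 C=4): longest run = 2 ✓; GC 8/22 = 36.4%, outside 41.4–53.9% ✗; Tm = 64.9 + 41·(8 − 16.4)/22 = 49.2°C ✓ — fails.
P2 (18 nt, A=7 T=6 G=2 C=3): longest run = 3 ✓; GC 5/18 = 27.8%, outside 41.4–53.9% ✗; Tm = 64.9 + 41·(5 − 16.4)/18 = 38.9°C ✓ — fails.
P3 (15 nt, A=4 T=5 G=4 C=2): longest run = 2 ✓; GC 6/15 = 40.0%, outside 41.4–53.9% ✗; Tm = 64.9 + 41·(6 − 16.4)/15 = 36.5°C ✓ — fails.
P4 (16 nt, A=4 T=2 G=6 C=4): longest run = 2 ✓; GC 10/16 = 62.5%, outside 41.4–53.9% ✗; Tm = 64.9 + 41·(10 − 16.4)/16 = 48.5°C ✓ — fails.
P5 (18 nt, A=2 T=6 G=8 C=2): longest run = 3 ✓; GC 10/18 = 55.6%, outside 41.4–53.9% ✗; Tm = 64.9 + 41·(10 − 16.4)/18 = 50.3°C ✓ — fails.

None of the candidates satisfy all criteria.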